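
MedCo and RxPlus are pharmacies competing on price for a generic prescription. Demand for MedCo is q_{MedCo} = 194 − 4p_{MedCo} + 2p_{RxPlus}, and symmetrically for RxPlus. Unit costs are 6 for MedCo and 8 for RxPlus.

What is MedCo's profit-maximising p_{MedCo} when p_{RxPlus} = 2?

MedCo's profit: π = (p_{MedCo} − 6)(194 − 4p_{MedCo} + 2p_{RxPlus}).
∂π/∂p_{MedCo} = 218 − 8p_{MedCo} + 2p_{RxPlus} = 0 ⇒ p_{MedCo} = 27.25 + 0.25p_{RxPlus}.
At p_{RxPlus} = 2: p_{MedCo} = 27.25 + 0.25·2 = 27.75.

27.75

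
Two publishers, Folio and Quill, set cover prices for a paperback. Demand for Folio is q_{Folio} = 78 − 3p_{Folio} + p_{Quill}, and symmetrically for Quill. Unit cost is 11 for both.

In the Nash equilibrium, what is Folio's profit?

Folio's profit: π = (p_{Folio} − 11)(78 − 3p_{Folio} + p_{Quill}).
∂π/∂p_{Folio} = 111 − 6p_{Folio} + p_{Quill} = 0 ⇒ p_{Folio} = 18.5 + (1/6)p_{Quill}.
Setting p_{Folio} = p_{Quill} in the reaction function: p_{Folio} = 18.5 + (1/6)p_{Folio}, so p_{Folio} = 18.5 / (5/6) = 22.2.
q_{Folio} = 78 − 3·22.2 + 22.2 = 33.6.
Profit = (22.2 − 11)·33.6 = 376.32.

376.32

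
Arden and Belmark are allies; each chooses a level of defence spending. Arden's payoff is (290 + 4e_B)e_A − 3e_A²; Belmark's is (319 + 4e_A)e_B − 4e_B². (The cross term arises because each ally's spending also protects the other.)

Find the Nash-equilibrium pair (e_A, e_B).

112.375, 96.0625

Expanding Arden's payoff: 290e_A + 4e_Be_A − 3e_A².
∂π/∂e_A = 290 + 4e_B − 6e_A = 0, so e_A = 145/3 + (2/3)e_B.
Likewise for Belmark: e_B = 39.875 + 0.5e_A.
Solving the two reaction functions simultaneously: (1 − (2/3)(0.5))e_A = 145/3 + (2/3)·39.875, so (2/3)e_A = 899/12 and e_A = 112.375.
Then e_B = 39.875 + 0.5·112.375 = 96.0625.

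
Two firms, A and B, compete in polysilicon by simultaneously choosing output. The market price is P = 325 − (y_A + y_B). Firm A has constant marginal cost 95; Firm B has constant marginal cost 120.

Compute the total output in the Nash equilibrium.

Firm A's profit: π = y_A(325 − (y_A + y_B)) − 95y_A.
∂π/∂y_A = 230 − 2y_A − y_B = 0, so y_A = 115 − 0.5y_B.
By the same steps for B: y_B = 102.5 − 0.5y_A.
Substituting the second reaction function into the first: y_A = 115 − 0.5(102.5 − 0.5y_A), which gives 0.75y_A = 63.75 ⇒ y_A = 85.
Then y_B = 102.5 − 0.5·85 = 60.
Total output: 85 + 60 = 145.

145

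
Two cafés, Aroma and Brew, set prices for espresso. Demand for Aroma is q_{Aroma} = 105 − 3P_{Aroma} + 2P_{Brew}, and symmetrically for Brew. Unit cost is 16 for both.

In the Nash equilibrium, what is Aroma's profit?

Aroma's profit: π = (P_{Aroma} − 16)(105 − 3P_{Aroma} + 2P_{Brew}).
∂π/∂P_{Aroma} = 153 − 6P_{Aroma} + 2P_{Brew} = 0 ⇒ P_{Aroma} = 25.5 + (1/3)P_{Brew}.
Setting P_{Aroma} = P_{Brew} in the reaction function: P_{Aroma} = 25.5 + (1/3)P_{Aroma}, so P_{Aroma} = 25.5 / (2/3) = 38.25.
q_{Aroma} = 105 − 3·38.25 + 2·38.25 = 66.75.
Profit = (38.25 − 16)·66.75 = 1485.1875.

1485.1875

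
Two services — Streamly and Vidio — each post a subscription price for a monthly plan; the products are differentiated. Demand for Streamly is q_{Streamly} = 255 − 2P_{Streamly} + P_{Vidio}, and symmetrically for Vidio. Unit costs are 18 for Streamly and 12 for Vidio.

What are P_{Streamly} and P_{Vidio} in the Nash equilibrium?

96.2, 93.8

Streamly's profit: π = (P_{Streamly} − 18)(255 − 2P_{Streamly} + P_{Vidio}).
∂π/∂P_{Streamly} = 291 − 4P_{Streamly} + P_{Vidio} = 0 ⇒ P_{Streamly} = 72.75 + 0.25P_{Vidio}.
Similarly P_{Vidio} = 69.75 + 0.25P_{Streamly}.
Substituting the second reaction function into the first: P_{Streamly} = 72.75 + 0.25(69.75 + 0.25P_{Streamly}), which gives 0.9375P_{Streamly} = 90.1875 ⇒ P_{Streamly} = 96.2.
Then P_{Vidio} = 69.75 + 0.25·96.2 = 93.8.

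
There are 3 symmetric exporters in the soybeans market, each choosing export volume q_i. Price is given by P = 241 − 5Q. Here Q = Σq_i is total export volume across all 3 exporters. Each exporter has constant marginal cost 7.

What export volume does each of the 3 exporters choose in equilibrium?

11.7

A representative exporter's profit is π_i = q_i(241 − 5Q) − 7q_i, with Q = q_i + Σ_{j≠i} q_j.
First-order condition: 234 − 10q_i − 5Σ_{j≠i} q_j = 0.
Imposing symmetry (q_j = q for all j) turns Σ_{j≠i} q_j into 2q, so 234 = 20q and q = 11.7.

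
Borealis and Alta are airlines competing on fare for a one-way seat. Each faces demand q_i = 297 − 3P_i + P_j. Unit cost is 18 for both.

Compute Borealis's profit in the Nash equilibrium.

Borealis's profit: π = (P_{Borealis} − 18)(297 − 3P_{Borealis} + P_{Alta}).
∂π/∂P_{Borealis} = 351 − 6P_{Borealis} + P_{Alta} = 0 ⇒ P_{Borealis} = 58.5 + (1/6)P_{Alta}.
Setting P_{Borealis} = P_{Alta} in the reaction function: P_{Borealis} = 58.5 + (1/6)P_{Borealis}, so P_{Borealis} = 58.5 / (5/6) = 70.2.
q_{Borealis} = 297 − 3·70.2 + 70.2 = 156.6.
Profit = (70.2 − 18)·156.6 = 8174.52.

8174.52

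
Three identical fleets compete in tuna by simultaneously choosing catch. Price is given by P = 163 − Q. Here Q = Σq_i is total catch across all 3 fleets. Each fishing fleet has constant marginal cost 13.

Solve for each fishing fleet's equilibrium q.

37.5

A representative fishing fleet's profit is π_i = q_i(163 − Q) − 13q_i, with Q = q_i + Σ_{j≠i} q_j.
First-order condition: 150 − 2q_i − Σ_{j≠i} q_j = 0.
Imposing symmetry (q_j = q for all j) turns Σ_{j≠i} q_j into 2q, so 150 = 4q and q = 37.5.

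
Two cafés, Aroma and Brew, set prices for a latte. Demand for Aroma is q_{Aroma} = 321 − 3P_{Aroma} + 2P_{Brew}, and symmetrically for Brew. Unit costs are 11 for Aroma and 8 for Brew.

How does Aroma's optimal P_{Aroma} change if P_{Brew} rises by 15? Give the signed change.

Aroma's profit: π = (P_{Aroma} − 11)(321 − 3P_{Aroma} + 2P_{Brew}).
∂π/∂P_{Aroma} = 354 − 6P_{Aroma} + 2P_{Brew} = 0 ⇒ P_{Aroma} = 59 + (1/3)P_{Brew}.
The reaction-function slope is 1/3, so a 15-unit rise in P_{Brew} moves P_{Aroma} by 1/3 × 15 = 5. Aroma's best response rises — the actions are strategic complements.

5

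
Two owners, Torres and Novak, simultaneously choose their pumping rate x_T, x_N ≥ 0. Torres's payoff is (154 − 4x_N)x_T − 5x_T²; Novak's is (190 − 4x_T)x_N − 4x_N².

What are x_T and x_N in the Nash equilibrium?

Expanding Torres's payoff: 154x_T − 4x_Nx_T − 5x_T².
∂π/∂x_T = 154 − 4x_N − 10x_T = 0, so x_T = 15.4 − 0.4x_N.
Likewise for Novak: x_N = 23.75 − 0.5x_T.
Solving the two reaction functions simultaneously: (1 − (−0.4)(−0.5))x_T = 15.4 − 0.4·23.75, so 0.8x_T = 5.9 and x_T = 7.375.
Then x_N = 23.75 − 0.5·7.375 = 20.0625.

7.375, 20.0625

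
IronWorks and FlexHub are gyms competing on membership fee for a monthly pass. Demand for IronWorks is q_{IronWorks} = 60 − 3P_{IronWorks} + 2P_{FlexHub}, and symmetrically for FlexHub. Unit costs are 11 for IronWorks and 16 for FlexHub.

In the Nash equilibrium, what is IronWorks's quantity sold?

IronWorks's profit: π = (P_{IronWorks} − 11)(60 − 3P_{IronWorks} + 2P_{FlexHub}).
∂π/∂P_{IronWorks} = 93 − 6P_{IronWorks} + 2P_{FlexHub} = 0 ⇒ P_{IronWorks} = 15.5 + (1/3)P_{FlexHub}.
Similarly P_{FlexHub} = 18 + (1/3)P_{IronWorks}.
Plugging P_{FlexHub} into IronWorks's best response: P_{IronWorks} = 15.5 + (1/3)(18 + (1/3)P_{IronWorks}) ⇒ (8/9)P_{IronWorks} = 21.5, so P_{IronWorks} = 24.1875.
Then P_{FlexHub} = 18 + (1/3)·24.1875 = 26.0625.
q_{IronWorks} = 60 − 3·24.1875 + 2·26.0625 = 39.5625.

39.5625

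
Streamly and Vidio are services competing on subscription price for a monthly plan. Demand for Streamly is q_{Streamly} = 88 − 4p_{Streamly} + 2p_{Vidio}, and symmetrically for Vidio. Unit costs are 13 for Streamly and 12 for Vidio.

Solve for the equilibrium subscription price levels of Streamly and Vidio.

Streamly's profit: π = (p_{Streamly} − 13)(88 − 4p_{Streamly} + 2p_{Vidio}).
∂π/∂p_{Streamly} = 140 − 8p_{Streamly} + 2p_{Vidio} = 0 ⇒ p_{Streamly} = 17.5 + 0.25p_{Vidio}.
Similarly p_{Vidio} = 17 + 0.25p_{Streamly}.
Substituting the second reaction function into the first: p_{Streamly} = 17.5 + 0.25(17 + 0.25p_{Streamly}), which gives 0.9375p_{Streamly} = 21.75 ⇒ p_{Streamly} = 23.2.
Then p_{Vidio} = 17 + 0.25·23.2 = 22.8.

23.2, 22.8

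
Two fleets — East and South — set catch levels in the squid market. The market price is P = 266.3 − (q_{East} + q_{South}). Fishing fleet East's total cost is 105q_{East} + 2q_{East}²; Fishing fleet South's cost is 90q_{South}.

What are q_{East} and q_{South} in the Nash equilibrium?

Fishing fleet East's profit: π = q_{East}(266.3 − (q_{East} + q_{South})) − 105q_{East} − 2q_{East}².
∂π/∂q_{East} = 161.3 − 6q_{East} − q_{South} = 0, so q_{East} = 1613/60 − (1/6)q_{South}.
For South: ∂π/∂q_{South} = 176.3 − 2q_{South} − q_{East} = 0 ⇒ q_{South} = 88.15 − 0.5q_{East}.
Substituting the second reaction function into the first: q_{East} = 1613/60 − (1/6)(88.15 − 0.5q_{East}), which gives (11/12)q_{East} = 1463/120 ⇒ q_{East} = 13.3.
Then q_{South} = 88.15 − 0.5·13.3 = 81.5.

13.3, 81.5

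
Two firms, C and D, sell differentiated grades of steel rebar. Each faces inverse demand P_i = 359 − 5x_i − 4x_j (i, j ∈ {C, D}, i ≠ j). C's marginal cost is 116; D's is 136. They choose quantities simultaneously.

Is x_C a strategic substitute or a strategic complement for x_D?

Firm C's profit: π = x_C(359 − 5x_C − 4x_D) − 116x_C.
∂π/∂x_C = 243 − 10x_C − 4x_D = 0 ⇒ x_C = 24.3 − 0.4x_D.
The best-response slope dx_C/dx_D = −0.4 < 0: the reaction function is downward-sloping, so the choices are strategic substitutes.

strategic substitutes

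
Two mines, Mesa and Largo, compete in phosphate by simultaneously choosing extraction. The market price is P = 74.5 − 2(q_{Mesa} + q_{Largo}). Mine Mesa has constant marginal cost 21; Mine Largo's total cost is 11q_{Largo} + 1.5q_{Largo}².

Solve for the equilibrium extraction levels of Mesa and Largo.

10.3125, 6.125

Mine Mesa's profit: π = q_{Mesa}(74.5 − 2(q_{Mesa} + q_{Largo})) − 21q_{Mesa}.
∂π/∂q_{Mesa} = 53.5 − 4q_{Mesa} − 2q_{Largo} = 0, so q_{Mesa} = 13.375 − 0.5q_{Largo}.
For Largo: ∂π/∂q_{Largo} = 63.5 − 7q_{Largo} − 2q_{Mesa} = 0 ⇒ q_{Largo} = 127/14 − (2/7)q_{Mesa}.
Substituting the second reaction function into the first: q_{Mesa} = 13.375 − 0.5(127/14 − (2/7)q_{Mesa}), which gives (6/7)q_{Mesa} = 495/56 ⇒ q_{Mesa} = 10.3125.
Then q_{Largo} = 127/14 − (2/7)·10.3125 = 6.125.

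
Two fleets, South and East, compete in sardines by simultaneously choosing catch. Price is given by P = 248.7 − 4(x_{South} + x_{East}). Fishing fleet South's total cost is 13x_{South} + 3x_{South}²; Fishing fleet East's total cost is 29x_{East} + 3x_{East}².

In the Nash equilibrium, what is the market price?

Fishing fleet South's profit: π = x_{South}(248.7 − 4(x_{South} + x_{East})) − 13x_{South} − 3x_{South}².
∂π/∂x_{South} = 235.7 − 14x_{South} − 4x_{East} = 0, so x_{South} = 2357/140 − (2/7)x_{East}.
By the same steps for East: x_{East} = 2197/140 − (2/7)x_{South}.
Solving the two reaction functions simultaneously: (1 − (−2/7)(−2/7))x_{South} = 2357/140 − (2/7)·(2197/140), so (45/49)x_{South} = 2421/196 and x_{South} = 13.45.
Then x_{East} = 2197/140 − (2/7)·13.45 = 11.85.
Equilibrium price: P = 248.7 − 4·25.3 = 147.5.

147.5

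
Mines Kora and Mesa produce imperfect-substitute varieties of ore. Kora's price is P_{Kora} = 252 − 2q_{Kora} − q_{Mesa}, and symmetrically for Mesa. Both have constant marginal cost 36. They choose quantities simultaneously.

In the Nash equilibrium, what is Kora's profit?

3732.48

Mine Kora's profit: π = q_{Kora}(252 − 2q_{Kora} − q_{Mesa}) − 36q_{Kora}.
∂π/∂q_{Kora} = 216 − 4q_{Kora} − q_{Mesa} = 0 ⇒ q_{Kora} = 54 − 0.25q_{Mesa}.
Setting q_{Kora} = q_{Mesa} in the reaction function: q_{Kora} = 54 − 0.25q_{Kora}, so q_{Kora} = 54 / 1.25 = 43.2.
P_{Kora} = 252 − 2·43.2 − 43.2 = 122.4.
Profit = (122.4 − 36)·43.2 = 3732.48.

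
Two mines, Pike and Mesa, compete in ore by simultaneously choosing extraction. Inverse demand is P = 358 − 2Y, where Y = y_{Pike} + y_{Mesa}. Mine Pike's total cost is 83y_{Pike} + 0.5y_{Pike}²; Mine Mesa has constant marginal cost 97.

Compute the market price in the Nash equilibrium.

191.375

Mine Pike's profit: π = y_{Pike}(358 − 2(y_{Pike} + y_{Mesa})) − 83y_{Pike} − 0.5y_{Pike}².
∂π/∂y_{Pike} = 275 − 5y_{Pike} − 2y_{Mesa} = 0, so y_{Pike} = 55 − 0.4y_{Mesa}.
For Mesa: ∂π/∂y_{Mesa} = 261 − 4y_{Mesa} − 2y_{Pike} = 0 ⇒ y_{Mesa} = 65.25 − 0.5y_{Pike}.
Substituting the second reaction function into the first: y_{Pike} = 55 − 0.4(65.25 − 0.5y_{Pike}), which gives 0.8y_{Pike} = 28.9 ⇒ y_{Pike} = 36.125.
Then y_{Mesa} = 65.25 − 0.5·36.125 = 47.1875.
Equilibrium price: P = 358 − 2·83.3125 = 191.375.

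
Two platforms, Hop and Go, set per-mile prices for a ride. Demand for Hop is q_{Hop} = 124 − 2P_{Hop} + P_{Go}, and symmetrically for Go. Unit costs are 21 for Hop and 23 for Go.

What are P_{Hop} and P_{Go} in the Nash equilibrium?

55.6, 56.4

Hop's profit: π = (P_{Hop} − 21)(124 − 2P_{Hop} + P_{Go}).
∂π/∂P_{Hop} = 166 − 4P_{Hop} + P_{Go} = 0 ⇒ P_{Hop} = 41.5 + 0.25P_{Go}.
Similarly P_{Go} = 42.5 + 0.25P_{Hop}.
Substituting the second reaction function into the first: P_{Hop} = 41.5 + 0.25(42.5 + 0.25P_{Hop}), which gives 0.9375P_{Hop} = 52.125 ⇒ P_{Hop} = 55.6.
Then P_{Go} = 42.5 + 0.25·55.6 = 56.4.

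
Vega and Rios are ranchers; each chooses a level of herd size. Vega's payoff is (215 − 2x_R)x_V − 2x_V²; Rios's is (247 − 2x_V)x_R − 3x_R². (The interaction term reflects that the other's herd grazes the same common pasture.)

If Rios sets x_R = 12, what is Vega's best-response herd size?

Expanding Vega's payoff: 215x_V − 2x_Rx_V − 2x_V².
∂π/∂x_V = 215 − 2x_R − 4x_V = 0, so x_V = 53.75 − 0.5x_R.
At x_R = 12: x_V = 53.75 − 0.5·12 = 47.75.

47.75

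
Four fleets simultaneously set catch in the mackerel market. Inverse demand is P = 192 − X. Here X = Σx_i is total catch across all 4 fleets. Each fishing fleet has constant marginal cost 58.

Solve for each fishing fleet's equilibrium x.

26.8

A representative fishing fleet's profit is π_i = x_i(192 − X) − 58x_i, with X = x_i + Σ_{j≠i} x_j.
First-order condition: 134 − 2x_i − Σ_{j≠i} x_j = 0.
In a symmetric equilibrium every fishing fleet chooses the same x, so Σ_{j≠i} x_j = 3x. The condition becomes 134 − 5x = 0, giving x = 134/5 = 26.8.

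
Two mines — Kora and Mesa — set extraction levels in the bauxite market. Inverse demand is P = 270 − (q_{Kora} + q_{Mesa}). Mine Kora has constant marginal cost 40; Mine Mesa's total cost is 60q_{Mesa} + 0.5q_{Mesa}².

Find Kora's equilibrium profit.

9216

Mine Kora's profit: π = q_{Kora}(270 − (q_{Kora} + q_{Mesa})) − 40q_{Kora}.
∂π/∂q_{Kora} = 230 − 2q_{Kora} − q_{Mesa} = 0, so q_{Kora} = 115 − 0.5q_{Mesa}.
For Mesa: ∂π/∂q_{Mesa} = 210 − 3q_{Mesa} − q_{Kora} = 0 ⇒ q_{Mesa} = 70 − (1/3)q_{Kora}.
Plugging q_{Mesa} into Kora's best response: q_{Kora} = 115 − 0.5(70 − (1/3)q_{Kora}) ⇒ (5/6)q_{Kora} = 80, so q_{Kora} = 96.
Then q_{Mesa} = 70 − (1/3)·96 = 38.
Price P = 270 − 134 = 136.
Kora's profit: (136 − 40)·96 = 9216.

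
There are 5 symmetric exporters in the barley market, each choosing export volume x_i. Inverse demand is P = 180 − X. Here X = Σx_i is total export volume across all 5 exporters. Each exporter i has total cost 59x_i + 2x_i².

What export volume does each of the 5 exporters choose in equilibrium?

A representative exporter's profit is π_i = x_i(180 − X) − 59x_i − 2x_i², with X = x_i + Σ_{j≠i} x_j.
First-order condition: 121 − 6x_i − Σ_{j≠i} x_j = 0.
With identical exporters, set every x_j = x: then 121 − 6x − 4x = 0, i.e. x = 121/10 = 12.1.

12.1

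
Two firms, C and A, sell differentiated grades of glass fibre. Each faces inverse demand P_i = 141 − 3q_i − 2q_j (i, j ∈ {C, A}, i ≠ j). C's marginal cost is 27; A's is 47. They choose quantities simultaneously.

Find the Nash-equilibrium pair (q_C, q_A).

15.5, 10.5

Firm C's profit: π = q_C(141 − 3q_C − 2q_A) − 27q_C.
∂π/∂q_C = 114 − 6q_C − 2q_A = 0 ⇒ q_C = 19 − (1/3)q_A.
Similarly q_A = 47/3 − (1/3)q_C.
Substituting the second reaction function into the first: q_C = 19 − (1/3)(47/3 − (1/3)q_C), which gives (8/9)q_C = 124/9 ⇒ q_C = 15.5.
Then q_A = 47/3 − (1/3)·15.5 = 10.5.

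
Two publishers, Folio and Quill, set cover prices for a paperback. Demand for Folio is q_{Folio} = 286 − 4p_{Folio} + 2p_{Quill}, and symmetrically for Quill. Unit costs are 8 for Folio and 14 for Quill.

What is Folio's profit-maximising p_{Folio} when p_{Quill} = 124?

70.75

Folio's profit: π = (p_{Folio} − 8)(286 − 4p_{Folio} + 2p_{Quill}).
∂π/∂p_{Folio} = 318 − 8p_{Folio} + 2p_{Quill} = 0 ⇒ p_{Folio} = 39.75 + 0.25p_{Quill}.
At p_{Quill} = 124: p_{Folio} = 39.75 + 0.25·124 = 70.75.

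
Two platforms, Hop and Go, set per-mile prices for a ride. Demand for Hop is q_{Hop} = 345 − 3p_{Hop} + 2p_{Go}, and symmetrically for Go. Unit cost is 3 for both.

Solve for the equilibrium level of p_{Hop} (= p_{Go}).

Hop's profit: π = (p_{Hop} − 3)(345 − 3p_{Hop} + 2p_{Go}).
∂π/∂p_{Hop} = 354 − 6p_{Hop} + 2p_{Go} = 0 ⇒ p_{Hop} = 59 + (1/3)p_{Go}.
By symmetry p_{Go} = p_{Hop}; substituting into the reaction function, (2/3)p_{Hop} = 59 and p_{Hop} = 88.5.

88.5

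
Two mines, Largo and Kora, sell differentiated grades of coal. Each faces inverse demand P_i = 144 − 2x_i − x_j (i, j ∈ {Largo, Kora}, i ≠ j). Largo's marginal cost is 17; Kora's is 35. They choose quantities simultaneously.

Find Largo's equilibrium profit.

1415.12

Mine Largo's profit: π = x_{Largo}(144 − 2x_{Largo} − x_{Kora}) − 17x_{Largo}.
∂π/∂x_{Largo} = 127 − 4x_{Largo} − x_{Kora} = 0 ⇒ x_{Largo} = 31.75 − 0.25x_{Kora}.
Similarly x_{Kora} = 27.25 − 0.25x_{Largo}.
Solving the two reaction functions simultaneously: (1 − (−0.25)(−0.25))x_{Largo} = 31.75 − 0.25·27.25, so 0.9375x_{Largo} = 24.9375 and x_{Largo} = 26.6.
Then x_{Kora} = 27.25 − 0.25·26.6 = 20.6.
P_{Largo} = 144 − 2·26.6 − 20.6 = 70.2.
Profit = (70.2 − 17)·26.6 = 1415.12.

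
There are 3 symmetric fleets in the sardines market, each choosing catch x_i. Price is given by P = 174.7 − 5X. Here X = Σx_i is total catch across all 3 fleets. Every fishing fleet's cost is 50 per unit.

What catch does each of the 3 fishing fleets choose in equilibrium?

A representative fishing fleet's profit is π_i = x_i(174.7 − 5X) − 50x_i, with X = x_i + Σ_{j≠i} x_j.
First-order condition: 124.7 − 10x_i − 5Σ_{j≠i} x_j = 0.
With identical fishing fleets, set every x_j = x: then 124.7 − 10x − 10x = 0, i.e. x = 124.7/20 = 6.235.

6.235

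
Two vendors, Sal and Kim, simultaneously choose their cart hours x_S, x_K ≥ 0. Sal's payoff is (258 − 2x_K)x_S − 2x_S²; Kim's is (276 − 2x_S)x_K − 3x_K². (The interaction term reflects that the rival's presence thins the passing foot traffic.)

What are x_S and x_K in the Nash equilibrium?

Expanding Sal's payoff: 258x_S − 2x_Kx_S − 2x_S².
∂π/∂x_S = 258 − 2x_K − 4x_S = 0, so x_S = 64.5 − 0.5x_K.
Likewise for Kim: x_K = 46 − (1/3)x_S.
Plugging x_K into Sal's best response: x_S = 64.5 − 0.5(46 − (1/3)x_S) ⇒ (5/6)x_S = 41.5, so x_S = 49.8.
Then x_K = 46 − (1/3)·49.8 = 29.4.

49.8, 29.4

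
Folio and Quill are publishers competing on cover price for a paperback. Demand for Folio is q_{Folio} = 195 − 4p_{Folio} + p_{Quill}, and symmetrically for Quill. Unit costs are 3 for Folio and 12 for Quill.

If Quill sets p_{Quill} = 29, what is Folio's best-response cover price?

29.5

Folio's profit: π = (p_{Folio} − 3)(195 − 4p_{Folio} + p_{Quill}).
∂π/∂p_{Folio} = 207 − 8p_{Folio} + p_{Quill} = 0 ⇒ p_{Folio} = 25.875 + 0.125p_{Quill}.
At p_{Quill} = 29: p_{Folio} = 25.875 + 0.125·29 = 29.5.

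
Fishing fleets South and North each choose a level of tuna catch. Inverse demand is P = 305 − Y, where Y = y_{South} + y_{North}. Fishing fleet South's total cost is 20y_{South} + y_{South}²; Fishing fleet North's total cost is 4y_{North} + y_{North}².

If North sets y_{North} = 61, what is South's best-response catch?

56

Fishing fleet South's profit: π = y_{South}(305 − (y_{South} + y_{North})) − 20y_{South} − y_{South}².
∂π/∂y_{South} = 285 − 4y_{South} − y_{North} = 0, so y_{South} = 71.25 − 0.25y_{North}.
At y_{North} = 61: y_{South} = 71.25 − 0.25·61 = 56.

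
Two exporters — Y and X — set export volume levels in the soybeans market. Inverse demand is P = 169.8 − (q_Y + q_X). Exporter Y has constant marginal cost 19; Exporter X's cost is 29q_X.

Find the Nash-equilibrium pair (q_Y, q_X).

Exporter Y's profit: π = q_Y(169.8 − (q_Y + q_X)) − 19q_Y.
∂π/∂q_Y = 150.8 − 2q_Y − q_X = 0, so q_Y = 75.4 − 0.5q_X.
By the same steps for X: q_X = 70.4 − 0.5q_Y.
Solving the two reaction functions simultaneously: (1 − (−0.5)(−0.5))q_Y = 75.4 − 0.5·70.4, so 0.75q_Y = 40.2 and q_Y = 53.6.
Then q_X = 70.4 − 0.5·53.6 = 43.6.

53.6, 43.6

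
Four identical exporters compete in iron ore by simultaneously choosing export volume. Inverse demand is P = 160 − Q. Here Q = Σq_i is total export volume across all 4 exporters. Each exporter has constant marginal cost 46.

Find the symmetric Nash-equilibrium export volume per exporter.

22.8

A representative exporter's profit is π_i = q_i(160 − Q) − 46q_i, with Q = q_i + Σ_{j≠i} q_j.
First-order condition: 114 − 2q_i − Σ_{j≠i} q_j = 0.
In a symmetric equilibrium every exporter chooses the same q, so Σ_{j≠i} q_j = 3q. The condition becomes 114 − 5q = 0, giving q = 114/5 = 22.8.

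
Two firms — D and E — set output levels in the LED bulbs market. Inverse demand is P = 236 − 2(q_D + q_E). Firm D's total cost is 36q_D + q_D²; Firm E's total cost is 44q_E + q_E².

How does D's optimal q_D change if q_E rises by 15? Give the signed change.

Firm D's profit: π = q_D(236 − 2(q_D + q_E)) − 36q_D − q_D².
∂π/∂q_D = 200 − 6q_D − 2q_E = 0, so q_D = 100/3 − (1/3)q_E.
The reaction-function slope is −1/3, so a 15-unit rise in q_E moves q_D by −1/3 × 15 = −5. D's best response falls — the actions are strategic substitutes.

-5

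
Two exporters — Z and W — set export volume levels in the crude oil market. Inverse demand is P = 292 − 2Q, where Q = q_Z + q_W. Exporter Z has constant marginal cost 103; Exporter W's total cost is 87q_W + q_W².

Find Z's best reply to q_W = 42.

26.25

Exporter Z's profit: π = q_Z(292 − 2(q_Z + q_W)) − 103q_Z.
∂π/∂q_Z = 189 − 4q_Z − 2q_W = 0, so q_Z = 47.25 − 0.5q_W.
At q_W = 42: q_Z = 47.25 − 0.5·42 = 26.25.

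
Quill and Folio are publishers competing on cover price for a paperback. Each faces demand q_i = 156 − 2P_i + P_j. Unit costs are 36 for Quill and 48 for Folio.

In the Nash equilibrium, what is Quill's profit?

3461.12

Quill's profit: π = (P_{Quill} − 36)(156 − 2P_{Quill} + P_{Folio}).
∂π/∂P_{Quill} = 228 − 4P_{Quill} + P_{Folio} = 0 ⇒ P_{Quill} = 57 + 0.25P_{Folio}.
Similarly P_{Folio} = 63 + 0.25P_{Quill}.
Substituting the second reaction function into the first: P_{Quill} = 57 + 0.25(63 + 0.25P_{Quill}), which gives 0.9375P_{Quill} = 72.75 ⇒ P_{Quill} = 77.6.
Then P_{Folio} = 63 + 0.25·77.6 = 82.4.
q_{Quill} = 156 − 2·77.6 + 82.4 = 83.2.
Profit = (77.6 − 36)·83.2 = 3461.12.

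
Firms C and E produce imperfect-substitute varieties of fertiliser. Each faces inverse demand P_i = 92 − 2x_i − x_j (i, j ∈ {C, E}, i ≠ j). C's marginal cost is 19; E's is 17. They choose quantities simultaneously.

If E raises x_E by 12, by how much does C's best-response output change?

-3

Firm C's profit: π = x_C(92 − 2x_C − x_E) − 19x_C.
∂π/∂x_C = 73 − 4x_C − x_E = 0 ⇒ x_C = 18.25 − 0.25x_E.
The reaction-function slope is −0.25, so a 12-unit rise in x_E moves x_C by −0.25 × 12 = −3. C's best response falls — the actions are strategic substitutes.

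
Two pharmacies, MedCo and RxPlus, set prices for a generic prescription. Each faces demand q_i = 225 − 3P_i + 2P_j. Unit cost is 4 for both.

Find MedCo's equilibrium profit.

9157.6875

MedCo's profit: π = (P_{MedCo} − 4)(225 − 3P_{MedCo} + 2P_{RxPlus}).
∂π/∂P_{MedCo} = 237 − 6P_{MedCo} + 2P_{RxPlus} = 0 ⇒ P_{MedCo} = 39.5 + (1/3)P_{RxPlus}.
By symmetry P_{RxPlus} = P_{MedCo}; substituting into the reaction function, (2/3)P_{MedCo} = 39.5 and P_{MedCo} = 59.25.
q_{MedCo} = 225 − 3·59.25 + 2·59.25 = 165.75.
Profit = (59.25 − 4)·165.75 = 9157.6875.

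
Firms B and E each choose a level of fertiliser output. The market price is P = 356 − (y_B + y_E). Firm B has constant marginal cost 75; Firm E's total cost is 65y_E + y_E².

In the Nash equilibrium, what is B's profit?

Firm B's profit: π = y_B(356 − (y_B + y_E)) − 75y_B.
∂π/∂y_B = 281 − 2y_B − y_E = 0, so y_B = 140.5 − 0.5y_E.
For E: ∂π/∂y_E = 291 − 4y_E − y_B = 0 ⇒ y_E = 72.75 − 0.25y_B.
Substituting the second reaction function into the first: y_B = 140.5 − 0.5(72.75 − 0.25y_B), which gives 0.875y_B = 104.125 ⇒ y_B = 119.
Then y_E = 72.75 − 0.25·119 = 43.
Price P = 356 − 162 = 194.
B's profit: (194 − 75)·119 = 14161.

14161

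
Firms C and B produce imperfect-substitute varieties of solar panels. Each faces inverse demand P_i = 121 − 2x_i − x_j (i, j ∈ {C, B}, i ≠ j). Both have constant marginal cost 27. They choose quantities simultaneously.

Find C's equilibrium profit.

706.88

Firm C's profit: π = x_C(121 − 2x_C − x_B) − 27x_C.
∂π/∂x_C = 94 − 4x_C − x_B = 0 ⇒ x_C = 23.5 − 0.25x_B.
The game is symmetric, so in equilibrium x_B = x_C: the reaction function gives 1.25x_C = 23.5, hence x_C = 18.8.
P_C = 121 − 2·18.8 − 18.8 = 64.6.
Profit = (64.6 − 27)·18.8 = 706.88.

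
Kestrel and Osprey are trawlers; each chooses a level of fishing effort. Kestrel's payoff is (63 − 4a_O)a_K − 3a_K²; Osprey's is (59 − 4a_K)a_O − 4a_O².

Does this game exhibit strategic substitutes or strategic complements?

strategic substitutes

Expanding Kestrel's payoff: 63a_K − 4a_Oa_K − 3a_K².
∂π/∂a_K = 63 − 4a_O − 6a_K = 0, so a_K = 10.5 − (2/3)a_O.
The best-response slope da_K/da_O = −2/3 < 0: the reaction function is downward-sloping, so the choices are strategic substitutes.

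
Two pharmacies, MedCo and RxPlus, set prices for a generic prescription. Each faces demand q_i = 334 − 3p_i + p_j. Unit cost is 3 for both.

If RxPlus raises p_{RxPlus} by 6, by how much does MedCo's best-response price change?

MedCo's profit: π = (p_{MedCo} − 3)(334 − 3p_{MedCo} + p_{RxPlus}).
∂π/∂p_{MedCo} = 343 − 6p_{MedCo} + p_{RxPlus} = 0 ⇒ p_{MedCo} = 343/6 + (1/6)p_{RxPlus}.
The reaction-function slope is 1/6, so a 6-unit rise in p_{RxPlus} moves p_{MedCo} by 1/6 × 6 = 1. MedCo's best response rises — the actions are strategic complements.

1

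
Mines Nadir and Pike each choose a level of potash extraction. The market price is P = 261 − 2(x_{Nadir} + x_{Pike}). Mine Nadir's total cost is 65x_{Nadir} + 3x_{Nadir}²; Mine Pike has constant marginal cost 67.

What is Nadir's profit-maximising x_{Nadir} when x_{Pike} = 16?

Mine Nadir's profit: π = x_{Nadir}(261 − 2(x_{Nadir} + x_{Pike})) − 65x_{Nadir} − 3x_{Nadir}².
∂π/∂x_{Nadir} = 196 − 10x_{Nadir} − 2x_{Pike} = 0, so x_{Nadir} = 19.6 − 0.2x_{Pike}.
At x_{Pike} = 16: x_{Nadir} = 19.6 − 0.2·16 = 16.4.

16.4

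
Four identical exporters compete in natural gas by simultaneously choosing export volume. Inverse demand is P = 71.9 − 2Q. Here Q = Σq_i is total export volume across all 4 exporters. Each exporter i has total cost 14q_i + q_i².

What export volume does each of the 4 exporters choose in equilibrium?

A representative exporter's profit is π_i = q_i(71.9 − 2Q) − 14q_i − q_i², with Q = q_i + Σ_{j≠i} q_j.
First-order condition: 57.9 − 6q_i − 2Σ_{j≠i} q_j = 0.
With identical exporters, set every q_j = q: then 57.9 − 6q − 6q = 0, i.e. q = 57.9/12 = 4.825.

4.825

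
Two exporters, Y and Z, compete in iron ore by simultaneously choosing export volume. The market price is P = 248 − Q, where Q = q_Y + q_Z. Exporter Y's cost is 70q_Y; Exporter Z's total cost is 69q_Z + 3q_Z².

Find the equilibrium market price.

153

Exporter Y's profit: π = q_Y(248 − (q_Y + q_Z)) − 70q_Y.
∂π/∂q_Y = 178 − 2q_Y − q_Z = 0, so q_Y = 89 − 0.5q_Z.
For Z: ∂π/∂q_Z = 179 − 8q_Z − q_Y = 0 ⇒ q_Z = 22.375 − 0.125q_Y.
Solving the two reaction functions simultaneously: (1 − (−0.5)(−0.125))q_Y = 89 − 0.5·22.375, so 0.9375q_Y = 77.8125 and q_Y = 83.
Then q_Z = 22.375 − 0.125·83 = 12.
Equilibrium price: P = 248 − 95 = 153.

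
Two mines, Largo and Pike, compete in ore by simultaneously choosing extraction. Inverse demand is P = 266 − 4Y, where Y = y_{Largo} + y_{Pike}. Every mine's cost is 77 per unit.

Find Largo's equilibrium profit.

992.25

Mine Largo's profit: π = y_{Largo}(266 − 4(y_{Largo} + y_{Pike})) − 77y_{Largo}.
∂π/∂y_{Largo} = 189 − 8y_{Largo} − 4y_{Pike} = 0, so y_{Largo} = 23.625 − 0.5y_{Pike}.
By symmetry y_{Pike} = y_{Largo}; substituting into the reaction function, 1.5y_{Largo} = 23.625 and y_{Largo} = 15.75.
Price P = 266 − 4·31.5 = 140.
Largo's profit: (140 − 77)·15.75 = 992.25.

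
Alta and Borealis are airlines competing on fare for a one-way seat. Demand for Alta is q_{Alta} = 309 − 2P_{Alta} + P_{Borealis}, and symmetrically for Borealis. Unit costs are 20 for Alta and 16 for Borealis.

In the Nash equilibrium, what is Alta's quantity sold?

191.6

Alta's profit: π = (P_{Alta} − 20)(309 − 2P_{Alta} + P_{Borealis}).
∂π/∂P_{Alta} = 349 − 4P_{Alta} + P_{Borealis} = 0 ⇒ P_{Alta} = 87.25 + 0.25P_{Borealis}.
Similarly P_{Borealis} = 85.25 + 0.25P_{Alta}.
Substituting the second reaction function into the first: P_{Alta} = 87.25 + 0.25(85.25 + 0.25P_{Alta}), which gives 0.9375P_{Alta} = 108.5625 ⇒ P_{Alta} = 115.8.
Then P_{Borealis} = 85.25 + 0.25·115.8 = 114.2.
q_{Alta} = 309 − 2·115.8 + 114.2 = 191.6.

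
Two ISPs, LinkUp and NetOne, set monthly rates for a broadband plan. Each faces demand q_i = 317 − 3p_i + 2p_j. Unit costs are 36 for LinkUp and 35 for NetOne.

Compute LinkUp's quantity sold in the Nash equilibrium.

210.1875

LinkUp's profit: π = (p_{LinkUp} − 36)(317 − 3p_{LinkUp} + 2p_{NetOne}).
∂π/∂p_{LinkUp} = 425 − 6p_{LinkUp} + 2p_{NetOne} = 0 ⇒ p_{LinkUp} = 425/6 + (1/3)p_{NetOne}.
Similarly p_{NetOne} = 211/3 + (1/3)p_{LinkUp}.
Substituting the second reaction function into the first: p_{LinkUp} = 425/6 + (1/3)(211/3 + (1/3)p_{LinkUp}), which gives (8/9)p_{LinkUp} = 1697/18 ⇒ p_{LinkUp} = 106.0625.
Then p_{NetOne} = 211/3 + (1/3)·106.0625 = 105.6875.
q_{LinkUp} = 317 − 3·106.0625 + 2·105.6875 = 210.1875.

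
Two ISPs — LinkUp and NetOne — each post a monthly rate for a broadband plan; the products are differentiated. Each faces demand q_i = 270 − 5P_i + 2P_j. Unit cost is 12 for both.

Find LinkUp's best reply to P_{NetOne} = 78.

LinkUp's profit: π = (P_{LinkUp} − 12)(270 − 5P_{LinkUp} + 2P_{NetOne}).
∂π/∂P_{LinkUp} = 330 − 10P_{LinkUp} + 2P_{NetOne} = 0 ⇒ P_{LinkUp} = 33 + 0.2P_{NetOne}.
At P_{NetOne} = 78: P_{LinkUp} = 33 + 0.2·78 = 48.6.

48.6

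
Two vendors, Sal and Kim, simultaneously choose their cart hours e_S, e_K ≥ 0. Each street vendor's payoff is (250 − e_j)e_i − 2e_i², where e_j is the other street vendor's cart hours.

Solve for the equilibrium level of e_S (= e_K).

Sal's payoff is (250 − e_K)e_S − 2e_S².
∂π/∂e_S = 250 − e_K − 4e_S = 0, so e_S = 62.5 − 0.25e_K.
Setting e_S = e_K in the reaction function: e_S = 62.5 − 0.25e_S, so e_S = 62.5 / 1.25 = 50.

50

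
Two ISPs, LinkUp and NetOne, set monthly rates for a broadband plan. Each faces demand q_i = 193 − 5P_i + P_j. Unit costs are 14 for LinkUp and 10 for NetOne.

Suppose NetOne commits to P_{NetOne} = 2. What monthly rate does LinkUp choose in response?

26.5

LinkUp's profit: π = (P_{LinkUp} − 14)(193 − 5P_{LinkUp} + P_{NetOne}).
∂π/∂P_{LinkUp} = 263 − 10P_{LinkUp} + P_{NetOne} = 0 ⇒ P_{LinkUp} = 26.3 + 0.1P_{NetOne}.
At P_{NetOne} = 2: P_{LinkUp} = 26.3 + 0.1·2 = 26.5.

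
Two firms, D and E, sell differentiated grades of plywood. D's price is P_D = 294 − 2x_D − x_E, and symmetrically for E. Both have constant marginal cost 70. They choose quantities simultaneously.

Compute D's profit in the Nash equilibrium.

4014.08

Firm D's profit: π = x_D(294 − 2x_D − x_E) − 70x_D.
∂π/∂x_D = 224 − 4x_D − x_E = 0 ⇒ x_D = 56 − 0.25x_E.
By symmetry x_E = x_D; substituting into the reaction function, 1.25x_D = 56 and x_D = 44.8.
P_D = 294 − 2·44.8 − 44.8 = 159.6.
Profit = (159.6 − 70)·44.8 = 4014.08.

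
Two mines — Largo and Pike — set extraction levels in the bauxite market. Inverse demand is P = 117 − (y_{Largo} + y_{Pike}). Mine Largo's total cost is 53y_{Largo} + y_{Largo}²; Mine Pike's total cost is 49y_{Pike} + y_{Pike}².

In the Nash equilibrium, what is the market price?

Mine Largo's profit: π = y_{Largo}(117 − (y_{Largo} + y_{Pike})) − 53y_{Largo} − y_{Largo}².
∂π/∂y_{Largo} = 64 − 4y_{Largo} − y_{Pike} = 0, so y_{Largo} = 16 − 0.25y_{Pike}.
By the same steps for Pike: y_{Pike} = 17 − 0.25y_{Largo}.
Substituting the second reaction function into the first: y_{Largo} = 16 − 0.25(17 − 0.25y_{Largo}), which gives 0.9375y_{Largo} = 11.75 ⇒ y_{Largo} = 188/15.
Then y_{Pike} = 17 − 0.25·(188/15) = 208/15.
Equilibrium price: P = 117 − 26.4 = 90.6.

90.6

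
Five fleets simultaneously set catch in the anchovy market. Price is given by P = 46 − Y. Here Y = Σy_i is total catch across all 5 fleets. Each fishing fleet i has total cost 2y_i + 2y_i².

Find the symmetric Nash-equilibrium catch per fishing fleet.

A representative fishing fleet's profit is π_i = y_i(46 − Y) − 2y_i − 2y_i², with Y = y_i + Σ_{j≠i} y_j.
First-order condition: 44 − 6y_i − Σ_{j≠i} y_j = 0.
Imposing symmetry (y_j = y for all j) turns Σ_{j≠i} y_j into 4y, so 44 = 10y and y = 4.4.

4.4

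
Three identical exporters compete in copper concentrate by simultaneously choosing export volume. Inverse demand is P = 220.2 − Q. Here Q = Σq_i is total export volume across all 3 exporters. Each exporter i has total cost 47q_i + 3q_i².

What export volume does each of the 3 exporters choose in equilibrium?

17.32

A representative exporter's profit is π_i = q_i(220.2 − Q) − 47q_i − 3q_i², with Q = q_i + Σ_{j≠i} q_j.
First-order condition: 173.2 − 8q_i − Σ_{j≠i} q_j = 0.
Imposing symmetry (q_j = q for all j) turns Σ_{j≠i} q_j into 2q, so 173.2 = 10q and q = 17.32.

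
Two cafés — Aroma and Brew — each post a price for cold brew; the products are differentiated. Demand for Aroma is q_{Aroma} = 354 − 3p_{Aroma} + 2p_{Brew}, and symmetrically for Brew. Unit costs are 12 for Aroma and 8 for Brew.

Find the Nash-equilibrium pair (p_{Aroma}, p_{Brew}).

Aroma's profit: π = (p_{Aroma} − 12)(354 − 3p_{Aroma} + 2p_{Brew}).
∂π/∂p_{Aroma} = 390 − 6p_{Aroma} + 2p_{Brew} = 0 ⇒ p_{Aroma} = 65 + (1/3)p_{Brew}.
Similarly p_{Brew} = 63 + (1/3)p_{Aroma}.
Plugging p_{Brew} into Aroma's best response: p_{Aroma} = 65 + (1/3)(63 + (1/3)p_{Aroma}) ⇒ (8/9)p_{Aroma} = 86, so p_{Aroma} = 96.75.
Then p_{Brew} = 63 + (1/3)·96.75 = 95.25.

96.75, 95.25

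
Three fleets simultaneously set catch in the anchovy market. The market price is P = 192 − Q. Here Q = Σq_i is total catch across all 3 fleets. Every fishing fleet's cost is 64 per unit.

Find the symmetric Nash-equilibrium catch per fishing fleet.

32

A representative fishing fleet's profit is π_i = q_i(192 − Q) − 64q_i, with Q = q_i + Σ_{j≠i} q_j.
First-order condition: 128 − 2q_i − Σ_{j≠i} q_j = 0.
With identical fishing fleets, set every q_j = q: then 128 − 2q − 2q = 0, i.e. q = 128/4 = 32.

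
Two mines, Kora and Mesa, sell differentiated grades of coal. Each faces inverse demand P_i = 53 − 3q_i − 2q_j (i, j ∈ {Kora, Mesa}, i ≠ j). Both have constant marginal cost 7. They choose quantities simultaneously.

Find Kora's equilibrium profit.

99.1875

Mine Kora's profit: π = q_{Kora}(53 − 3q_{Kora} − 2q_{Mesa}) − 7q_{Kora}.
∂π/∂q_{Kora} = 46 − 6q_{Kora} − 2q_{Mesa} = 0 ⇒ q_{Kora} = 23/3 − (1/3)q_{Mesa}.
By symmetry q_{Mesa} = q_{Kora}; substituting into the reaction function, (4/3)q_{Kora} = 23/3 and q_{Kora} = 5.75.
P_{Kora} = 53 − 3·5.75 − 2·5.75 = 24.25.
Profit = (24.25 − 7)·5.75 = 99.1875.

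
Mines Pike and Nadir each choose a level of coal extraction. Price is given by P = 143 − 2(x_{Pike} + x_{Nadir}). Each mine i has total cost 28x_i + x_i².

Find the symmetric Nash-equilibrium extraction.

Mine Pike's profit: π = x_{Pike}(143 − 2(x_{Pike} + x_{Nadir})) − 28x_{Pike} − x_{Pike}².
∂π/∂x_{Pike} = 115 − 6x_{Pike} − 2x_{Nadir} = 0, so x_{Pike} = 115/6 − (1/3)x_{Nadir}.
The game is symmetric, so in equilibrium x_{Nadir} = x_{Pike}: the reaction function gives (4/3)x_{Pike} = 115/6, hence x_{Pike} = 14.375.

14.375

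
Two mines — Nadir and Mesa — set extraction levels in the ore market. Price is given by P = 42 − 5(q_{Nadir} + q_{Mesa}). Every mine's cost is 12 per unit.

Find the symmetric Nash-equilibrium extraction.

Mine Nadir's profit: π = q_{Nadir}(42 − 5(q_{Nadir} + q_{Mesa})) − 12q_{Nadir}.
∂π/∂q_{Nadir} = 30 − 10q_{Nadir} − 5q_{Mesa} = 0, so q_{Nadir} = 3 − 0.5q_{Mesa}.
Setting q_{Nadir} = q_{Mesa} in the reaction function: q_{Nadir} = 3 − 0.5q_{Nadir}, so q_{Nadir} = 3 / 1.5 = 2.

2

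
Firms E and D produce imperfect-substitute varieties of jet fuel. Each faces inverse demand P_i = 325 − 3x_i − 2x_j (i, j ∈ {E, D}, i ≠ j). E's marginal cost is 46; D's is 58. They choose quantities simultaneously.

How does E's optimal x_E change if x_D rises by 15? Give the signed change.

-5

Firm E's profit: π = x_E(325 − 3x_E − 2x_D) − 46x_E.
∂π/∂x_E = 279 − 6x_E − 2x_D = 0 ⇒ x_E = 46.5 − (1/3)x_D.
The reaction-function slope is −1/3, so a 15-unit rise in x_D moves x_E by −1/3 × 15 = −5. E's best response falls — the actions are strategic substitutes.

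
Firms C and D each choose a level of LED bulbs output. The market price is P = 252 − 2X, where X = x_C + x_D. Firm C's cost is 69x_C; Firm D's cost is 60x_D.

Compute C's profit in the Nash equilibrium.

1682

Firm C's profit: π = x_C(252 − 2(x_C + x_D)) − 69x_C.
∂π/∂x_C = 183 − 4x_C − 2x_D = 0, so x_C = 45.75 − 0.5x_D.
By the same steps for D: x_D = 48 − 0.5x_C.
Plugging x_D into C's best response: x_C = 45.75 − 0.5(48 − 0.5x_C) ⇒ 0.75x_C = 21.75, so x_C = 29.
Then x_D = 48 − 0.5·29 = 33.5.
Price P = 252 − 2·62.5 = 127.
C's profit: (127 − 69)·29 = 1682.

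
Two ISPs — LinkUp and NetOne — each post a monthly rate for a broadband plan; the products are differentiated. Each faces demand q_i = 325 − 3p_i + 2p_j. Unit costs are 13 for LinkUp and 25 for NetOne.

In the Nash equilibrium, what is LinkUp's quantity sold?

240.75

LinkUp's profit: π = (p_{LinkUp} − 13)(325 − 3p_{LinkUp} + 2p_{NetOne}).
∂π/∂p_{LinkUp} = 364 − 6p_{LinkUp} + 2p_{NetOne} = 0 ⇒ p_{LinkUp} = 182/3 + (1/3)p_{NetOne}.
Similarly p_{NetOne} = 200/3 + (1/3)p_{LinkUp}.
Substituting the second reaction function into the first: p_{LinkUp} = 182/3 + (1/3)(200/3 + (1/3)p_{LinkUp}), which gives (8/9)p_{LinkUp} = 746/9 ⇒ p_{LinkUp} = 93.25.
Then p_{NetOne} = 200/3 + (1/3)·93.25 = 97.75.
q_{LinkUp} = 325 − 3·93.25 + 2·97.75 = 240.75.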